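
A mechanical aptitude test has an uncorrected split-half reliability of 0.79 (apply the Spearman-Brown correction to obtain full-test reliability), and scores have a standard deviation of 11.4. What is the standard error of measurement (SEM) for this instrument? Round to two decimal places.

3.90

Spearman-Brown: r = 2(0.79) / (1 + 0.79) = 1.5800 / 1.7900 ≈ 0.8827
SEM = 11.4000×√(1 − 0.8827) ≈ 3.9047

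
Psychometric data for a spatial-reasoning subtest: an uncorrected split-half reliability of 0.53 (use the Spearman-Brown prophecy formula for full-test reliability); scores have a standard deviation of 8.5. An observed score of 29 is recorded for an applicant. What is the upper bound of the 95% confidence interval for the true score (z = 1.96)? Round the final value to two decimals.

Full-length reliability (Spearman-Brown) = 2(0.53)/(1+0.53) ≈ 0.6928
SEM = 8.5000*√(1 − 0.6928) ≈ 4.7111
Half-width = 1.96*4.7111 ≈ 9.2338
Upper bound: 29 + 9.2338 = 38.2338

38.23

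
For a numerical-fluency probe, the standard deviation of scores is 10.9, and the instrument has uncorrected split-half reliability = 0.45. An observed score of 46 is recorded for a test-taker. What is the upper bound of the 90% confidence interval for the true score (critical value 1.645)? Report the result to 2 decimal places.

Full-length reliability (Spearman-Brown) = 2(0.45)/(1+0.45) ≃ 0.6207
SEM = 10.9000 · √(1 − 0.6207) = 10.9000 · √0.3793 ≃ 10.9000 · 0.6159 ≃ 6.7131
1.645 · SEM ≃ 11.0431
Upper bound: 46 + 11.0431 = 57.0431

57.04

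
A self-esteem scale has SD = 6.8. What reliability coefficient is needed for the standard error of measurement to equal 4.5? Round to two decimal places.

0.56

Required reliability = 1 − (SEM/SD)² = 1 − 0.43793 ≈ 0.56207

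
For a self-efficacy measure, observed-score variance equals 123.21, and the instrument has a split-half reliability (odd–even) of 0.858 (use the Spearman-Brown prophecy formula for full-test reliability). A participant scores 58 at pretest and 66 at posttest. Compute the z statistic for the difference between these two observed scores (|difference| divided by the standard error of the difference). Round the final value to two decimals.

1.84

SD = √123.21 ≃ 11.10000
Full-length reliability (Spearman-Brown) = 2(0.858)/(1+0.858) ≃ 0.92357
SEM = 11.10000·√(1 − 0.92357) ≃ 3.06863
SE_diff = √2 · SEM ≃ 4.33970
z = |58 − 66| / 4.33970 = 8 / 4.33970 ≃ 1.84345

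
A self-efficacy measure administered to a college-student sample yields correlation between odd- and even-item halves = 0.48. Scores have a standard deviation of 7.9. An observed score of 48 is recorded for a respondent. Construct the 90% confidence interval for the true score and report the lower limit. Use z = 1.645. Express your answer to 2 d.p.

40.30

Full-length reliability (Spearman-Brown) = 2(0.48)/(1+0.48) ≈ 0.64865
SEM = 7.90000*√(1 − 0.64865) ≈ 4.68272
1.645 * SEM ≈ 7.70307
Lower limit = 48 − 7.70307 ≈ 40.29693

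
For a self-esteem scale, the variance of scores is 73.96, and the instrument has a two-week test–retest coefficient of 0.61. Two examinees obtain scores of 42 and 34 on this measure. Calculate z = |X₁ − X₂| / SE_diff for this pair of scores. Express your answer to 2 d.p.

σ = 73.96^(1/2) = 8.60000
SEM = 8.60000·√(1 − 0.61000) ≈ 5.37070
SE_diff = √2 · SEM ≈ 7.59531
z = 8 / 7.59531 ≈ 1.05328

1.05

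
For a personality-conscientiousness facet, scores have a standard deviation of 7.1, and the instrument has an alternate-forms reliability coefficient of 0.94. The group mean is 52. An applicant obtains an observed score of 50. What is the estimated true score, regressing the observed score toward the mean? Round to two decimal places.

Estimated true score = 0.94000·50 + (1 − 0.94000)·52 ≃ 50.12000

50.12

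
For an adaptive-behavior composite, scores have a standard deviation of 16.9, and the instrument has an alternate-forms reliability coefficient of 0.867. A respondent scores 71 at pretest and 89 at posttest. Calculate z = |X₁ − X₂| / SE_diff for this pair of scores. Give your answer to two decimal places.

2.07

SEM = 16.9000 × √(1 − 0.8670) = 16.9000 × √0.1330 ≈ 16.9000 × 0.3647 ≈ 6.1633
Standard error of the difference = 6.1633·√2 ≈ 8.7162
z = 18 / 8.7162 ≈ 2.0651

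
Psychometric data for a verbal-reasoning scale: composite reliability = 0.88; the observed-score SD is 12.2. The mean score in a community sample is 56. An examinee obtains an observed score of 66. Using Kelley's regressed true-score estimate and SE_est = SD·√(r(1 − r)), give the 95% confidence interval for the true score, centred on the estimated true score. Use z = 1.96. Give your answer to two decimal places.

Estimated true score = 0.880·66 + (1 − 0.880)·56 ≈ 64.800
SE_est = SD · √(r(1 − r)) = 12.200 · √0.106 ≈ 12.200 · 0.325 ≈ 3.965
95% CI: 64.800 ± 7.770 ≈ (57.030, 72.570)

[57.03, 72.57]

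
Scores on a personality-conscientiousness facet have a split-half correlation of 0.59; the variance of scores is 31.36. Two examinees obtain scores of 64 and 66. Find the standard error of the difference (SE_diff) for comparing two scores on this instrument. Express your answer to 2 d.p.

σ = 31.36^(1/2) = 5.600
Full-length reliability (Spearman-Brown) = 2(0.59)/(1+0.59) ≈ 0.742
SEM = 5.600 · √(1 − 0.742) = 5.600 · √0.258 ≈ 5.600 · 0.508 ≈ 2.844
SE_diff = √2 · SEM ≈ 4.022

4.02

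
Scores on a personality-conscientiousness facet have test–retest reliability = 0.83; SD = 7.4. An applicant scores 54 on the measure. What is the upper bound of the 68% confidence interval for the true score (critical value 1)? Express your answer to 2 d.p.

57.05

The standard error of measurement is 7.40000*√(1 − 0.83000) ≃ 7.40000*0.41231 ≃ 3.05110.
Margin = 1 * 3.05110 ≃ 3.05110
Upper bound: 54 + 3.05110 = 57.05110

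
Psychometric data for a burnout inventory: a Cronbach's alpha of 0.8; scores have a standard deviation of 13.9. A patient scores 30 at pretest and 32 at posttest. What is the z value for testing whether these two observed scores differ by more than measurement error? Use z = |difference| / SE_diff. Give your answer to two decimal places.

The standard error of measurement is 13.90000*√(1 − 0.80000) ≈ 13.90000*0.44721 ≈ 6.21627.
SE_diff = √2 * SEM ≈ 8.79113
z = 2 / 8.79113 ≈ 0.22750

0.23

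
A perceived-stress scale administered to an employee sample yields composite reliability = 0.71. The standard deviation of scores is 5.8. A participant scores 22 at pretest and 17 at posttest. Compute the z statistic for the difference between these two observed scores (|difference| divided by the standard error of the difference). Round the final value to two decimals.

The standard error of measurement is 5.800·√(1 − 0.710) ≈ 5.800·0.539 ≈ 3.123.
Standard error of the difference = 3.123·√2 ≈ 4.417
z = 5 / 4.417 ≈ 1.132

1.13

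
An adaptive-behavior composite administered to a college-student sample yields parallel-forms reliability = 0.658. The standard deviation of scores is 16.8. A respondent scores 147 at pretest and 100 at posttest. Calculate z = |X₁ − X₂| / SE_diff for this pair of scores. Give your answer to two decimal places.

3.38

SEM = 16.800 × √(1 − 0.658) = 16.800 × √0.342 ≈ 16.800 × 0.585 ≈ 9.825
SE_diff = √2 × SEM ≈ 13.894
z = |147 − 100| / 13.894 = 47 / 13.894 ≈ 3.383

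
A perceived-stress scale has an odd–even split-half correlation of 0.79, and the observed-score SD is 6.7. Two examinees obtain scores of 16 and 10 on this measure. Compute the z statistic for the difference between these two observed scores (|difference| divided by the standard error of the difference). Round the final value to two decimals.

r_full = 2·0.79 / (1 + 0.79) ≈ 0.8827
SEM = 6.7000·√(1 − 0.8827) ≈ 2.2949
Standard error of the difference = 2.2949·√2 ≈ 3.2454
z = 6 / 3.2454 ≈ 1.8488

1.85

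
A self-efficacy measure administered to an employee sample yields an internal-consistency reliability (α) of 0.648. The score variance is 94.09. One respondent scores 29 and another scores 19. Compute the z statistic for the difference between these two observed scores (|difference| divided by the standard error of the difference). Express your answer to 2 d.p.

SD = √94.09 = 9.700
SEM = 9.700·√(1 − 0.648) ≃ 5.755
SE_diff = SEM · √2 ≃ 5.755 · 1.414 ≃ 8.139
z = 10 / 8.139 ≃ 1.229

1.23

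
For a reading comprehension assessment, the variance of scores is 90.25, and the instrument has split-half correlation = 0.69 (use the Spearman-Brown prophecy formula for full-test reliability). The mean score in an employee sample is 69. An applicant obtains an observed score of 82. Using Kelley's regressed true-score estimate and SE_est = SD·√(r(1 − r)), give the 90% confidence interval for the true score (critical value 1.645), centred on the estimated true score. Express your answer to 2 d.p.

[73.57, 85.66]

SD = √90.25 = 9.5000
r_full = 2·0.69 / (1 + 0.69) ≈ 0.8166
T̂ = 0.8166(82) + 0.1834(69) ≈ 79.6154
SE_est = 9.5000·√(0.8166·0.1834) ≈ 3.6767
CI = 79.6154 ± 1.645 · 3.6767 → [73.5672, 85.6635]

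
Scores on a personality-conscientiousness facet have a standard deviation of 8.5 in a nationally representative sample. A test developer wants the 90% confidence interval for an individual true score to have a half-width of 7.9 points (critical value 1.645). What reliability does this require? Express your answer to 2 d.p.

0.68

Required SEM = 7.9 / 1.645 ≈ 4.8024
r = 1 − (SEM / SD)² = 1 − (4.8024 / 8.5)² ≈ 1 − 0.3192 ≈ 0.6808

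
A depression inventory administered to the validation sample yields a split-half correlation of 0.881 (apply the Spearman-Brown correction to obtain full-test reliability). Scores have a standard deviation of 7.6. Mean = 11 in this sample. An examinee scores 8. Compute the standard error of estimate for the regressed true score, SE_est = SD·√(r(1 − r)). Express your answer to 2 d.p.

1.85

Spearman-Brown: r = 2(0.881) / (1 + 0.881) = 1.76200 / 1.88100 ≈ 0.93674
SE_est = 7.60000·√[r(1 − r)] ≈ 1.85013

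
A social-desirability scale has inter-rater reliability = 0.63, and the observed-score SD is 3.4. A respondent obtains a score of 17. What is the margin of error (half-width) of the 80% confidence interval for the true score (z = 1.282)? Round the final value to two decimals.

2.65

SEM = 3.400 * √(1 − 0.630) = 3.400 * √0.370 ≃ 3.400 * 0.608 ≃ 2.068
Margin = 1.282 * 2.068 ≃ 2.651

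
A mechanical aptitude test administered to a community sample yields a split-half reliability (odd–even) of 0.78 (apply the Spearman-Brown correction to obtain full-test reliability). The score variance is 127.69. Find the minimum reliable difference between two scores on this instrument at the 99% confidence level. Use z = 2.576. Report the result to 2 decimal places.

14.47

σ = 127.69^(1/2) = 11.300
Full-length reliability (Spearman-Brown) = 2(0.78)/(1+0.78) ≈ 0.876
SEM = 11.300 * √(1 − 0.876) = 11.300 * √0.124 ≈ 11.300 * 0.352 ≈ 3.973
SE_diff = SEM * √2 ≈ 3.973 * 1.414 ≈ 5.618
Minimum reliable difference = 2.576 * SE_diff ≈ 2.576 * 5.618 ≈ 14.472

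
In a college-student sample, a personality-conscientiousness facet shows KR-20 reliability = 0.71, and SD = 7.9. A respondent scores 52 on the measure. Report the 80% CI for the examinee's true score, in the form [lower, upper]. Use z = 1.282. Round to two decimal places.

SEM = 7.9000×√(1 − 0.7100) ≈ 4.2543
1.282 × SEM ≈ 5.4540
80% CI: 52 ± 5.4540 = [46.5460, 57.4540]

[46.55, 57.45]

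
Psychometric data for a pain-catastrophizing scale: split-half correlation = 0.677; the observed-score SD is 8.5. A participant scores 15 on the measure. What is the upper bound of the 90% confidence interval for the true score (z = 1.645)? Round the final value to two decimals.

Full-length reliability (Spearman-Brown) = 2(0.677)/(1+0.677) ≃ 0.8074
SEM = 8.5000*√(1 − 0.8074) ≃ 3.7304
Margin = 1.645 * 3.7304 ≃ 6.1365
Upper limit = 15 + 6.1365 ≃ 21.1365

21.14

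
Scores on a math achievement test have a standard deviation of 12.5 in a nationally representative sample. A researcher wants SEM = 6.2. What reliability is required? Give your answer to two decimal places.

r = 1 − (SEM / SD)² = 1 − (6.200 / 12.5)² ≃ 1 − 0.246 ≃ 0.754

0.75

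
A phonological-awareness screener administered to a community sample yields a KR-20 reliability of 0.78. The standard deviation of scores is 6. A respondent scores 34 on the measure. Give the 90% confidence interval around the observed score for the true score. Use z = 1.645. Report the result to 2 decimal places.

SEM = 6.0000 × √(1 − 0.7800) = 6.0000 × √0.2200 ≈ 6.0000 × 0.4690 ≈ 2.8142
1.645 × SEM ≈ 4.6294
Interval: (29.3706, 38.6294)

[29.37, 38.63]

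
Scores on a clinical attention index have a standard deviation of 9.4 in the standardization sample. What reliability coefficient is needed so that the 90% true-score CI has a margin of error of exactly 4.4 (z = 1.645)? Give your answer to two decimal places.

SEM needed = half-width / z = 4.4/1.645 ≈ 2.6748
Required reliability = 1 − (SEM/SD)² = 1 − 0.0810 ≈ 0.9190

0.92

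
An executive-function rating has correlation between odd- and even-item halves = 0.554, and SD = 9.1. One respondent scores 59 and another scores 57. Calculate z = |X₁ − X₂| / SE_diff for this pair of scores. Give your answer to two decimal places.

r_full = 2·0.554 / (1 + 0.554) ≃ 0.7130
The standard error of measurement is 9.1000*√(1 − 0.7130) ≃ 9.1000*0.5357 ≃ 4.8751.
SE_diff = SEM * √2 ≃ 4.8751 * 1.4142 ≃ 6.8944
z = 2 / 6.8944 ≃ 0.2901

0.29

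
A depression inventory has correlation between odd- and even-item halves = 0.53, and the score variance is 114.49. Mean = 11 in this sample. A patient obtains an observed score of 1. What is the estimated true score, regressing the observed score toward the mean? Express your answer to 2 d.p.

r_full = 2·0.53 / (1 + 0.53) ≃ 0.693
T̂ = r·X + (1 − r)·M = 0.693×1 + 0.307×11 ≃ 0.693 + 3.379 ≃ 4.072

4.07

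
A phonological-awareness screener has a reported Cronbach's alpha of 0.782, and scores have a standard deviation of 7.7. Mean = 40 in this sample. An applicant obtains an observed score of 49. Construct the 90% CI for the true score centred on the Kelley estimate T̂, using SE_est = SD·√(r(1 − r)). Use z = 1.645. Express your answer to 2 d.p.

[41.81, 52.27]

Estimated true score = 0.7820·49 + (1 − 0.7820)·40 ≈ 47.0380
SE_est = 7.7000·√[r(1 − r)] ≈ 3.1792
90% CI: 47.0380 ± 5.2298 ≈ (41.8082, 52.2678)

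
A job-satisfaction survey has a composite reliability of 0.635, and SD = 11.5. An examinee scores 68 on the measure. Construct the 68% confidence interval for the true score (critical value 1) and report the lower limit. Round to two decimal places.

61.05

The standard error of measurement is 11.5000×√(1 − 0.6350) ≃ 11.5000×0.6042 ≃ 6.9478.
Half-width = 1×6.9478 ≃ 6.9478
Lower bound: 68 − 6.9478 = 61.0522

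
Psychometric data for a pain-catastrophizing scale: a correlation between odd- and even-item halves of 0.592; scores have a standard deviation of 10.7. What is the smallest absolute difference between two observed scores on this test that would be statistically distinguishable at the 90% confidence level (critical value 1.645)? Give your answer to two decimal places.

r_full = 2·0.592 / (1 + 0.592) ≈ 0.744
SEM = 10.700 * √(1 − 0.744) = 10.700 * √0.256 ≈ 10.700 * 0.506 ≈ 5.417
SE_diff = SEM * √2 ≈ 5.417 * 1.414 ≈ 7.661
Minimum reliable difference = 1.645 * SE_diff ≈ 1.645 * 7.661 ≈ 12.602

12.60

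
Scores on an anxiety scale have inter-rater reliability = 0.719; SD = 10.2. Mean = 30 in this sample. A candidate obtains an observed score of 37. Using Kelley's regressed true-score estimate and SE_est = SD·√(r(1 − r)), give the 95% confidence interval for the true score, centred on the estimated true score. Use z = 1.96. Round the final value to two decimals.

T̂ = r·X + (1 − r)·M = 0.71900·37 + 0.28100·30 = 26.60300 + 8.43000 ≈ 35.03300
SE_est = SD · √(r(1 − r)) = 10.20000 · √0.20204 ≈ 10.20000 · 0.44949 ≈ 4.58477
95% CI: 35.03300 ± 8.98615 ≈ (26.04685, 44.01915)

[26.05, 44.02]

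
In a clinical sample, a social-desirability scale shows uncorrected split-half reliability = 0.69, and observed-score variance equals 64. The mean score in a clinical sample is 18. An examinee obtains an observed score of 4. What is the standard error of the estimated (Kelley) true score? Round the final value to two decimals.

σ = 64^(1/2) = 8.0000
Full-length reliability (Spearman-Brown) = 2(0.69)/(1+0.69) ≈ 0.8166
SE_est = SD × √(r(1 − r)) = 8.0000 × √0.1498 ≈ 8.0000 × 0.3870 ≈ 3.0962

3.10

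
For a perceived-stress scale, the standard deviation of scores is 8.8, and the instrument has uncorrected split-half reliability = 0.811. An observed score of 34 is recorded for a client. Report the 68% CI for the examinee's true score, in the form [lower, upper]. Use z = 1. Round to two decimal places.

Spearman-Brown: r = 2(0.811) / (1 + 0.811) = 1.6220 / 1.8110 ≈ 0.8956
SEM = 8.8000*√(1 − 0.8956) ≈ 2.8429
1 * SEM ≈ 2.8429
68% CI: 34 ± 2.8429 = [31.1571, 36.8429]

[31.16, 36.84]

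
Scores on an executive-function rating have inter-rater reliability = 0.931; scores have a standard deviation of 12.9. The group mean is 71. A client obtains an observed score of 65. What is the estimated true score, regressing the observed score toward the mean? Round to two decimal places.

65.41

Estimated true score = 0.93100*65 + (1 − 0.93100)*71 ≈ 65.41400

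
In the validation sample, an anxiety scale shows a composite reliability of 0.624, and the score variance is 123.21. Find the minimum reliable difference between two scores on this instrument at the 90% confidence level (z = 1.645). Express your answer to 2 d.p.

SD = √123.21 = 11.10000
The standard error of measurement is 11.10000*√(1 − 0.62400) ≈ 11.10000*0.61319 ≈ 6.80639.
SE_diff = SEM * √2 ≈ 6.80639 * 1.41421 ≈ 9.62569
Smallest detectable difference = 1.645*9.62569 ≈ 15.83426

15.83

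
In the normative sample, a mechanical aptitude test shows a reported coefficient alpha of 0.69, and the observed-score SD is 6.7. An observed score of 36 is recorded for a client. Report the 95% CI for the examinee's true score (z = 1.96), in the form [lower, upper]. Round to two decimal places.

[28.69, 43.31]

SEM = 6.7000*√(1 − 0.6900) ≈ 3.7304
Half-width = 1.96*3.7304 ≈ 7.3116
Interval: (28.6884, 43.3116)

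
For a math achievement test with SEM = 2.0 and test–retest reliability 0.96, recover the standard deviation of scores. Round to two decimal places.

10.00

SD = 2.0 / √(1 − 0.96) ≈ 10.000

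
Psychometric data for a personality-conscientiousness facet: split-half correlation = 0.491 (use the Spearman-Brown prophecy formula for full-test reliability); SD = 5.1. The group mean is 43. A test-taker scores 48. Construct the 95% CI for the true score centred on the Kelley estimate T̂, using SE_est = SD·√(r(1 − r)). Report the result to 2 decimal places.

Spearman-Brown: r = 2(0.491) / (1 + 0.491) = 0.982 / 1.491 ≈ 0.659
T̂ = r·X + (1 − r)·M = 0.659·48 + 0.341·43 ≈ 31.614 + 14.679 ≈ 46.293
SE_est = SD · √(r(1 − r)) = 5.100 · √0.225 ≈ 5.100 · 0.474 ≈ 2.418
95% CI: 46.293 ± 4.740 ≈ (41.553, 51.033)

[41.55, 51.03]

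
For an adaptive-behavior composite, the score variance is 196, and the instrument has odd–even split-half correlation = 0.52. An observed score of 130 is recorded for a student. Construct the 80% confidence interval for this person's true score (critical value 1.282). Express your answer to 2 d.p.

SD = √196 = 14.0000
r_full = 2·0.52 / (1 + 0.52) ≈ 0.6842
SEM = 14.0000 * √(1 − 0.6842) = 14.0000 * √0.3158 ≈ 14.0000 * 0.5620 ≈ 7.8673
Half-width = 1.282*7.8673 ≈ 10.0859
Interval: (119.9141, 140.0859)

[119.91, 140.09]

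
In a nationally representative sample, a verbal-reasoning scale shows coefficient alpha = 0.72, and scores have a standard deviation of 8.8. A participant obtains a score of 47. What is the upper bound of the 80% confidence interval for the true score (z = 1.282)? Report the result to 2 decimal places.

The standard error of measurement is 8.800·√(1 − 0.720) ≃ 8.800·0.529 ≃ 4.657.
Half-width = 1.282·4.657 ≃ 5.970
Upper limit = 47 + 5.970 ≃ 52.970

52.97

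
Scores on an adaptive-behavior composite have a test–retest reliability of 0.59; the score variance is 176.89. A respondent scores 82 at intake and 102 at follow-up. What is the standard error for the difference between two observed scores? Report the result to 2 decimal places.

σ = 176.89^(1/2) = 13.30000
SEM = 13.30000 · √(1 − 0.59000) = 13.30000 · √0.41000 ≈ 13.30000 · 0.64031 ≈ 8.51616
Standard error of the difference = 8.51616·√2 ≈ 12.04366

12.04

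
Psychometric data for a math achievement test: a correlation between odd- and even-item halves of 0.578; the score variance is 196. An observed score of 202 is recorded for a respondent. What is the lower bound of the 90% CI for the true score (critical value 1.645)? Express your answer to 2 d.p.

SD = √196 ≈ 14.0000
r_full = 2·0.578 / (1 + 0.578) ≈ 0.7326
SEM = 14.0000×√(1 − 0.7326) ≈ 7.2399
Half-width = 1.645×7.2399 ≈ 11.9096
Lower bound: 202 − 11.9096 = 190.0904

190.09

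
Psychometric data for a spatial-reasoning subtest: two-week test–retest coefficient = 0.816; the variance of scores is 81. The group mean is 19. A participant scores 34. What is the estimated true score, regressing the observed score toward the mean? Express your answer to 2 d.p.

31.24

T̂ = 0.816(34) + 0.184(19) ≈ 31.240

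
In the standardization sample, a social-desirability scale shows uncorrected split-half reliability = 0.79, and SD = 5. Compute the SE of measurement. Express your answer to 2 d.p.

1.71

r_full = 2·0.79 / (1 + 0.79) ≈ 0.8827
SEM = 5.0000 * √(1 − 0.8827) = 5.0000 * √0.1173 ≈ 5.0000 * 0.3425 ≈ 1.7126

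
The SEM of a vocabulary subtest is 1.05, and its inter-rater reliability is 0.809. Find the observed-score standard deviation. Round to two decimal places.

SD = 1.05 / √(1 − 0.809) ≈ 2.40255

2.40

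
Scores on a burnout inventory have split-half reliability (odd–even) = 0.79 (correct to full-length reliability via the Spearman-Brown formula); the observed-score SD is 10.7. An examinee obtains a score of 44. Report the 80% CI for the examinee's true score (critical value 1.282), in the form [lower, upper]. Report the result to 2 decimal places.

[39.30, 48.70]

Full-length reliability (Spearman-Brown) = 2(0.79)/(1+0.79) ≈ 0.883
SEM = 10.700 × √(1 − 0.883) = 10.700 × √0.117 ≈ 10.700 × 0.343 ≈ 3.665
Half-width = 1.282×3.665 ≈ 4.698
Interval: (39.302, 48.698)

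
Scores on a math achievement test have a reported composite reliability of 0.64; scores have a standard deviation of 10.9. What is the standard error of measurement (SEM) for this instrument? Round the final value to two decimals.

6.54

SEM = 10.900×√(1 − 0.640) ≃ 6.540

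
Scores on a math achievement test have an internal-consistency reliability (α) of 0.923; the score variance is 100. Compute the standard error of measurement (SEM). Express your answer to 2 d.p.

2.77

SD = √100 ≈ 10.0000
SEM = 10.0000 × √(1 − 0.9230) = 10.0000 × √0.0770 ≈ 10.0000 × 0.2775 ≈ 2.7749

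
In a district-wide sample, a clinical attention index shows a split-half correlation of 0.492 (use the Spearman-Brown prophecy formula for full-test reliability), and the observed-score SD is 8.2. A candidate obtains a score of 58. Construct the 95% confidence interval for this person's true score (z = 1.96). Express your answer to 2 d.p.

Full-length reliability (Spearman-Brown) = 2(0.492)/(1+0.492) ≈ 0.6595
SEM = 8.2000*√(1 − 0.6595) ≈ 4.7848
1.96 * SEM ≈ 9.3782
95% CI: 58 ± 9.3782 = [48.6218, 67.3782]

[48.62, 67.38]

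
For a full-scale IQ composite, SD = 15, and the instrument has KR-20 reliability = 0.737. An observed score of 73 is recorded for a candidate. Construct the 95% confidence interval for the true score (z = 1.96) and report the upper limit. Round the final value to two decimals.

88.08

The standard error of measurement is 15.0000·√(1 − 0.7370) ≈ 15.0000·0.5128 ≈ 7.6925.
1.96 · SEM ≈ 15.0774
Upper limit = 73 + 15.0774 ≈ 88.0774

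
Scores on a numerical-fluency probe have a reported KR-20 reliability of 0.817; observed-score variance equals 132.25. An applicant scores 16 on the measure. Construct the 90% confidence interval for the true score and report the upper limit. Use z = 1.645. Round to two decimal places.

24.09

σ = 132.25^(1/2) = 11.5000
SEM = 11.5000*√(1 − 0.8170) ≃ 4.9195
1.645 * SEM ≃ 8.0926
Upper bound: 16 + 8.0926 = 24.0926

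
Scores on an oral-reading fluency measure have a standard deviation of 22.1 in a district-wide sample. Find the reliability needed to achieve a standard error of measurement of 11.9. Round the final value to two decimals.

r = 1 − (11.9000/22.1)² ≃ 1 − 0.2899 ≃ 0.7101

0.71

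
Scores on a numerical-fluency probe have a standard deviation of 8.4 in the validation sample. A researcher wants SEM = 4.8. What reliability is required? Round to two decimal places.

0.67

r = 1 − (SEM / SD)² = 1 − (4.8000 / 8.4)² ≈ 1 − 0.3265 ≈ 0.6735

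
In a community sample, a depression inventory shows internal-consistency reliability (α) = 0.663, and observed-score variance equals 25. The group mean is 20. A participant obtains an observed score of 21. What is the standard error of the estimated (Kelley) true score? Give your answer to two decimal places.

σ = 25^(1/2) = 5.0000
SE_est = SD * √(r(1 − r)) = 5.0000 * √0.2234 ≈ 5.0000 * 0.4727 ≈ 2.3634

2.36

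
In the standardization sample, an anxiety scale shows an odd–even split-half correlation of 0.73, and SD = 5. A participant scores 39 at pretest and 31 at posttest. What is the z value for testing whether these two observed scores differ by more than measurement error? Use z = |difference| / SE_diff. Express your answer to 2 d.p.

2.86

r_full = 2·0.73 / (1 + 0.73) ≈ 0.8439
The standard error of measurement is 5.0000*√(1 − 0.8439) ≈ 5.0000*0.3951 ≈ 1.9753.
SE_diff = SEM * √2 ≈ 1.9753 * 1.4142 ≈ 2.7935
z = |39 − 31| / 2.7935 = 8 / 2.7935 ≈ 2.8638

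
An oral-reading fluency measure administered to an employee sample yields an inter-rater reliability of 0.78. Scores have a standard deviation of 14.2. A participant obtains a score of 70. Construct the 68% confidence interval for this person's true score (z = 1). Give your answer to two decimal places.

[63.34, 76.66]

The standard error of measurement is 14.2000*√(1 − 0.7800) ≈ 14.2000*0.4690 ≈ 6.6604.
Margin = 1 * 6.6604 ≈ 6.6604
68% CI: 70 ± 6.6604 = [63.3396, 76.6604]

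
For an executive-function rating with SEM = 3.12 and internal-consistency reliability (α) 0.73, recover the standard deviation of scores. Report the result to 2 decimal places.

6.00

σ = SEM·(1 − r)^(−1/2) ≃ 3.12×1.925 ≃ 6.004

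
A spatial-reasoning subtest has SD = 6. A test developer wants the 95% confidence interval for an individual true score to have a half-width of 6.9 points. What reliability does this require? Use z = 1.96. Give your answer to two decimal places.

SEM needed = half-width / z = 6.9/1.96 ≃ 3.520
r = 1 − (SEM / SD)² = 1 − (3.520 / 6)² ≃ 1 − 0.344 ≃ 0.656

0.66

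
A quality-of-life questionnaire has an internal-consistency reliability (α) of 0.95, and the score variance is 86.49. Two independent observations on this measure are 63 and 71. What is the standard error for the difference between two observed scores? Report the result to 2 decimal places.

SD = √86.49 ≃ 9.3000
SEM = 9.3000·√(1 − 0.9500) ≃ 2.0795
Standard error of the difference = 2.0795·√2 ≃ 2.9409

2.94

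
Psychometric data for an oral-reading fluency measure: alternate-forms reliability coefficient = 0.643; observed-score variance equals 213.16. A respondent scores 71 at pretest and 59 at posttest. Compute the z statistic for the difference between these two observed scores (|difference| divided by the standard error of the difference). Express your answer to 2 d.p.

0.97

σ = 213.16^(1/2) = 14.600
The standard error of measurement is 14.600×√(1 − 0.643) ≈ 14.600×0.597 ≈ 8.723.
Standard error of the difference = 8.723·√2 ≈ 12.337
z = |71 − 59| / 12.337 = 12 / 12.337 ≈ 0.973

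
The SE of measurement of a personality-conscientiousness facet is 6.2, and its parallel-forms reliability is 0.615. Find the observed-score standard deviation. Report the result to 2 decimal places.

SD = SEM / √(1 − r) = 6.2 / √0.3850 ≃ 6.2 / 0.6205 ≃ 9.9922

9.99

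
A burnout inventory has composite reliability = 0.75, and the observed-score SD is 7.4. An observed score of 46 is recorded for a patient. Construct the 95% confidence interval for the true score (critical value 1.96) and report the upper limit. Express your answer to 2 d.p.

The standard error of measurement is 7.40000·√(1 − 0.75000) ≃ 7.40000·0.50000 ≃ 3.70000.
Half-width = 1.96·3.70000 ≃ 7.25200
Upper bound: 46 + 7.25200 = 53.25200

53.25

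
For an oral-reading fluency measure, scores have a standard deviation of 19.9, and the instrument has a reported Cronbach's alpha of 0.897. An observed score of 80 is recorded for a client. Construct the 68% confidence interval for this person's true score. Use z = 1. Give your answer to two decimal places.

SEM = 19.9000*√(1 − 0.8970) ≈ 6.3866
1 * SEM ≈ 6.3866
68% CI: 80 ± 6.3866 = [73.6134, 86.3866]

[73.61, 86.39]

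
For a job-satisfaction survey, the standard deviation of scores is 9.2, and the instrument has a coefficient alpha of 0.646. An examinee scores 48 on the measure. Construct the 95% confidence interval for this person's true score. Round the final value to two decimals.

[37.27, 58.73]

The standard error of measurement is 9.200·√(1 − 0.646) ≈ 9.200·0.595 ≈ 5.474.
1.96 · SEM ≈ 10.729
95% CI: 48 ± 10.729 = [37.271, 58.729]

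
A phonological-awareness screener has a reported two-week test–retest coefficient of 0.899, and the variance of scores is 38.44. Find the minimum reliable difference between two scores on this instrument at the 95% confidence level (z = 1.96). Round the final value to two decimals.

5.46

SD = √38.44 ≈ 6.200
SEM = 6.200 × √(1 − 0.899) = 6.200 × √0.101 ≈ 6.200 × 0.318 ≈ 1.970
SE_diff = SEM × √2 ≈ 1.970 × 1.414 ≈ 2.787
Minimum reliable difference = 1.96 × SE_diff ≈ 1.96 × 2.787 ≈ 5.462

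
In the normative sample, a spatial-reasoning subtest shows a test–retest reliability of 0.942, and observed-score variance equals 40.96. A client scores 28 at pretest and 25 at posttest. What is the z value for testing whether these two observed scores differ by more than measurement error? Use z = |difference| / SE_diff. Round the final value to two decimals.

1.38

SD = √40.96 ≈ 6.40000
SEM = 6.40000·√(1 − 0.94200) ≈ 1.54132
SE_diff = SEM · √2 ≈ 1.54132 · 1.41421 ≈ 2.17976
z = 3 / 2.17976 ≈ 1.37630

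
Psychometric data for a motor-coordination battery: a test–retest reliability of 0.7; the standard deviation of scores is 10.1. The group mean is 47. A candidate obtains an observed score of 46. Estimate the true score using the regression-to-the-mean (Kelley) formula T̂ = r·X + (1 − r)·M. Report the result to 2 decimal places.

46.30

T̂ = r·X + (1 − r)·M = 0.700*46 + 0.300*47 = 32.200 + 14.100 ≈ 46.300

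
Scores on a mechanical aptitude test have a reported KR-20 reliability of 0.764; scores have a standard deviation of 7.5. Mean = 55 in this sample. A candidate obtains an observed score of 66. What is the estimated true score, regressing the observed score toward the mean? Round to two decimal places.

63.40

T̂ = 0.7640(66) + 0.2360(55) ≈ 63.4040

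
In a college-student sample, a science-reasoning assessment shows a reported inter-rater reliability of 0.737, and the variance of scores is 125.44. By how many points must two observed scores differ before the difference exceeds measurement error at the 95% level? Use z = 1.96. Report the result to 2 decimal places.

SD = √125.44 ≈ 11.2000
SEM = 11.2000*√(1 − 0.7370) ≈ 5.7438
SE_diff = √2 * SEM ≈ 8.1229
Smallest detectable difference = 1.96*8.1229 ≈ 15.9209

15.92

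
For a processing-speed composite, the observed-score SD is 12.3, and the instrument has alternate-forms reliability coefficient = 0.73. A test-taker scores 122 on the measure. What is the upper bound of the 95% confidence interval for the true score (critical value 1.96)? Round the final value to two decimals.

The standard error of measurement is 12.3000·√(1 − 0.7300) ≈ 12.3000·0.5196 ≈ 6.3913.
Margin = 1.96 · 6.3913 ≈ 12.5269
Upper bound: 122 + 12.5269 = 134.5269

134.53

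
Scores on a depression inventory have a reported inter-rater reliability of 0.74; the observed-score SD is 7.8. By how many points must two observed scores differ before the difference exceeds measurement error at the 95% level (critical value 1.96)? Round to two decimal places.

11.02

The standard error of measurement is 7.80000×√(1 − 0.74000) ≃ 7.80000×0.50990 ≃ 3.97724.
SE_diff = SEM × √2 ≃ 3.97724 × 1.41421 ≃ 5.62466
Minimum reliable difference = 1.96 × SE_diff ≃ 1.96 × 5.62466 ≃ 11.02433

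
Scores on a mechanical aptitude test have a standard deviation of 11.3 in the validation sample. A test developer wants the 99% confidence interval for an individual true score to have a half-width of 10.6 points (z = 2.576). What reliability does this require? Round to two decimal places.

Required SEM = 10.6 / 2.576 ≃ 4.1149
r = 1 − (4.1149/11.3)² ≃ 1 − 0.1326 ≃ 0.8674

0.87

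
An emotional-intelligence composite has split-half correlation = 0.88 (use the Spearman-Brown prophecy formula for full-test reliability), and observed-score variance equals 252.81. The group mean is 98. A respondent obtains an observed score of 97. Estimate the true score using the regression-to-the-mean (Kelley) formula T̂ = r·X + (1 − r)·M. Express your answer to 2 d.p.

97.06

Full-length reliability (Spearman-Brown) = 2(0.88)/(1+0.88) ≃ 0.9362
Estimated true score = 0.9362·97 + (1 − 0.9362)·98 ≃ 97.0638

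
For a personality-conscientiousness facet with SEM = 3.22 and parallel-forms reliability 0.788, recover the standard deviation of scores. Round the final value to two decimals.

σ = SEM·(1 − r)^(−1/2) ≈ 3.22·2.1719 ≈ 6.9934

6.99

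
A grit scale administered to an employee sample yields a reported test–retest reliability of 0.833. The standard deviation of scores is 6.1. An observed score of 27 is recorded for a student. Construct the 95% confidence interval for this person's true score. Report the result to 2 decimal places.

[22.11, 31.89]

SEM = 6.10000·√(1 − 0.83300) ≈ 2.49280
Half-width = 1.96·2.49280 ≈ 4.88590
CI = 27 ± 4.88590 → [22.11410, 31.88590]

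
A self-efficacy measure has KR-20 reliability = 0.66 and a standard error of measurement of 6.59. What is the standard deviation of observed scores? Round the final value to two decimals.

SD = 6.59 / √(1 − 0.66) ≈ 11.30176

11.30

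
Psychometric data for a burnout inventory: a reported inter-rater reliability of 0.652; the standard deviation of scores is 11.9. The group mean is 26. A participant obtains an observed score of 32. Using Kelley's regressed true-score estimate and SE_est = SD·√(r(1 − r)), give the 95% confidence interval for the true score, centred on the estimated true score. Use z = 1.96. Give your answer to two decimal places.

T̂ = r·X + (1 − r)·M = 0.652×32 + 0.348×26 = 20.864 + 9.048 ≈ 29.912
SE_est = SD × √(r(1 − r)) = 11.900 × √0.227 ≈ 11.900 × 0.476 ≈ 5.668
CI = 29.912 ± 1.96 × 5.668 → [18.802, 41.022]

[18.80, 41.02]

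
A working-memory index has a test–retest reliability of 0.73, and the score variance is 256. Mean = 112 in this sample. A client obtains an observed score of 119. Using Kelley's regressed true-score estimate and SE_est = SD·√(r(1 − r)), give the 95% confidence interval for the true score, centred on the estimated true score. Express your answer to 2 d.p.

[103.19, 131.03]

σ = 256^(1/2) = 16.000
T̂ = 0.730(119) + 0.270(112) ≈ 117.110
SE_est = 16.000·√[r(1 − r)] ≈ 7.103
CI = 117.110 ± 1.96 × 7.103 → [103.187, 131.033]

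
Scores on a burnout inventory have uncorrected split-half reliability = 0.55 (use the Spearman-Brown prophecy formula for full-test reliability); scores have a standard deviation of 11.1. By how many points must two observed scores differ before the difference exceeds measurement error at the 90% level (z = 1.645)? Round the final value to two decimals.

13.91

Spearman-Brown: r = 2(0.55) / (1 + 0.55) = 1.100 / 1.550 ≈ 0.710
The standard error of measurement is 11.100×√(1 − 0.710) ≈ 11.100×0.539 ≈ 5.981.
Standard error of the difference = 5.981·√2 ≈ 8.458
Smallest detectable difference = 1.645×8.458 ≈ 13.914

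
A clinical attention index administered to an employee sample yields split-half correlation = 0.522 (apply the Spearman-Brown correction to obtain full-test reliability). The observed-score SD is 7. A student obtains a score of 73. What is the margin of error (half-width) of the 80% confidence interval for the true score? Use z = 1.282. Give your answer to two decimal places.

Full-length reliability (Spearman-Brown) = 2(0.522)/(1+0.522) ≈ 0.68594
SEM = 7.00000×√(1 − 0.68594) ≈ 3.92288
Half-width = 1.282×3.92288 ≈ 5.02913

5.03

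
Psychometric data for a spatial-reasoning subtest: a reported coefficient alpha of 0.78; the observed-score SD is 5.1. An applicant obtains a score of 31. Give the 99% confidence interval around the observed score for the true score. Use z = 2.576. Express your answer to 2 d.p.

[24.84, 37.16]

SEM = 5.10000×√(1 − 0.78000) ≈ 2.39211
2.576 × SEM ≈ 6.16208
99% CI: 31 ± 6.16208 = [24.83792, 37.16208]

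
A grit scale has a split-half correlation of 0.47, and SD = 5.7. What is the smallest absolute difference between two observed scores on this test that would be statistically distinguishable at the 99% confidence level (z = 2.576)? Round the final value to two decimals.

12.47

r_full = 2·0.47 / (1 + 0.47) ≃ 0.639
SEM = 5.700·√(1 − 0.639) ≃ 3.423
SE_diff = SEM · √2 ≃ 3.423 · 1.414 ≃ 4.840
Minimum reliable difference = 2.576 · SE_diff ≃ 2.576 · 4.840 ≃ 12.469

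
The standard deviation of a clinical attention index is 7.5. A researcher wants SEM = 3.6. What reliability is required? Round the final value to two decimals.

Required reliability = 1 − (SEM/SD)² = 1 − 0.230 ≈ 0.770

0.77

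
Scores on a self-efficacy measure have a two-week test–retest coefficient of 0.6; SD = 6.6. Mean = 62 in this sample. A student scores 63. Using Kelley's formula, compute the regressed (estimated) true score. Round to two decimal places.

62.60

T̂ = 0.6000(63) + 0.4000(62) ≈ 62.6000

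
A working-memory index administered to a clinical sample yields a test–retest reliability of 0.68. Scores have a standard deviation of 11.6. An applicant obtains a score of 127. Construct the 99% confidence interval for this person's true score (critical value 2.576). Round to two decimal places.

[110.10, 143.90]

SEM = 11.600×√(1 − 0.680) ≈ 6.562
2.576 × SEM ≈ 16.904
99% CI: 127 ± 16.904 = [110.096, 143.904]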